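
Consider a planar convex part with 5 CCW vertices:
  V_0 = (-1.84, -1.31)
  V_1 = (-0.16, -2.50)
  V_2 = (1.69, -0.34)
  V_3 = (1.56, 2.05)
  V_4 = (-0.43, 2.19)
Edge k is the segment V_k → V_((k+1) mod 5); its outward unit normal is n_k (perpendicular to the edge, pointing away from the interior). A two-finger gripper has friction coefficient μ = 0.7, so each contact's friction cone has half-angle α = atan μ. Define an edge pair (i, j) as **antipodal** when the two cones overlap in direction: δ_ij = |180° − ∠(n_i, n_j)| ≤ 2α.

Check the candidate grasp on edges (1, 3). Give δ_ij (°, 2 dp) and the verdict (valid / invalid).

α = atan 0.7 = 34.99°;  2α = 69.98°
edge 1: e_1 = (+1.85, +2.16);  n_1 = (+0.7595, -0.6505)
edge 3: e_3 = (-1.99, +0.14);  n_3 = (+0.0702, +0.9975)
∠(n_1, n_3) = 126.56°
δ = |180° − 126.56°| = 53.44°
53.44° ≤ 2α = 69.98°  →  valid

δ = 53.44°, valid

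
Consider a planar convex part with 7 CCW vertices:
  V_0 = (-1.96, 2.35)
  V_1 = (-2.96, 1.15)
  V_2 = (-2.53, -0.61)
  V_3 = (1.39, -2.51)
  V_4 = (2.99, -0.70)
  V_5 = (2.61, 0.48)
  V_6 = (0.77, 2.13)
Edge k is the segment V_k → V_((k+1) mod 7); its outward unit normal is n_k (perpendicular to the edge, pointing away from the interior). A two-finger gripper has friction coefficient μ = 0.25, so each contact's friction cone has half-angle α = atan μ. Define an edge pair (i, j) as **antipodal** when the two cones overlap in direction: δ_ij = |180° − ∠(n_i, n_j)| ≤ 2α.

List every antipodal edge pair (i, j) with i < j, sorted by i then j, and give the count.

α = atan 0.25 = 14.04°;  2α = 28.07°
n_0 = (-0.7682, +0.6402)
n_1 = (-0.9714, -0.2373)
n_2 = (-0.4362, -0.8999)
n_3 = (+0.7492, -0.6623)
n_4 = (+0.9519, +0.3065)
n_5 = (+0.6676, +0.7445)
n_6 = (+0.0803, +0.9968)
  (0,1): δ = 126.46°  ·
  (0,2): δ = 76.05°  ·
  (0,3): δ = 1.67°  ✓
  (0,4): δ = 57.66°  ·
  (0,5): δ = 87.92°  ·
  (0,6): δ = 125.20°  ·
  (1,2): δ = 129.59°  ·
  (1,3): δ = 55.21°  ·
  (1,4): δ = 4.12°  ✓
  (1,5): δ = 34.39°  ·
  (1,6): δ = 71.66°  ·
  (2,3): δ = 105.62°  ·
  (2,4): δ = 46.29°  ·
  (2,5): δ = 16.02°  ✓
  (2,6): δ = 21.25°  ✓
  (3,4): δ = 120.67°  ·
  (3,5): δ = 90.41°  ·
  (3,6): δ = 53.13°  ·
  (4,5): δ = 149.73°  ·
  (4,6): δ = 112.46°  ·
  (5,6): δ = 142.72°  ·
antipodal pairs: 4

count = 4; pairs: (0,3), (1,4), (2,5), (2,6)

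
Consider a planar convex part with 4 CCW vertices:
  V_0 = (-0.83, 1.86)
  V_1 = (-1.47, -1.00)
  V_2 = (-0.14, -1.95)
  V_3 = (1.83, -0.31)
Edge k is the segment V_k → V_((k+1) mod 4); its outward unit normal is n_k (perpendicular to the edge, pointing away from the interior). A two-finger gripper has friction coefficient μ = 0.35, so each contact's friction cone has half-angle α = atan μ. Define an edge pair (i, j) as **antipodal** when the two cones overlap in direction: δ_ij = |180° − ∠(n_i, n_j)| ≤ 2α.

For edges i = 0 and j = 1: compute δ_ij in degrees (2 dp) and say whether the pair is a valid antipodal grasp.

δ = 112.92°, invalid

α = atan 0.35 = 19.29°;  2α = 38.58°
edge 0: e_0 = (-0.64, -2.86);  n_0 = (-0.9759, +0.2184)
edge 1: e_1 = (+1.33, -0.95);  n_1 = (-0.5812, -0.8137)
∠(n_0, n_1) = 67.08°
δ = |180° − 67.08°| = 112.92°
112.92° > 2α = 38.58°  →  invalid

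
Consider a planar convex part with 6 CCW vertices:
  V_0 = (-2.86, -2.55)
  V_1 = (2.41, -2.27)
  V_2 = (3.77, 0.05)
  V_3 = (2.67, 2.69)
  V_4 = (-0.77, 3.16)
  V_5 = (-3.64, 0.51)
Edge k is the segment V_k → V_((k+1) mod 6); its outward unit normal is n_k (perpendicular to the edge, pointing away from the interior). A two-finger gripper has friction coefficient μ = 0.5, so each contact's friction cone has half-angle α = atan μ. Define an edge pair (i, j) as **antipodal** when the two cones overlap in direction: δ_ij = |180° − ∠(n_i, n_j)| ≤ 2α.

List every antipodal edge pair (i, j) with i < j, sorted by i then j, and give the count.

count = 5; pairs: (0,3), (0,4), (1,4), (1,5), (2,5)

α = atan 0.5 = 26.57°;  2α = 53.13°
n_0 = (+0.0531, -0.9986)
n_1 = (+0.8627, -0.5057)
n_2 = (+0.9231, +0.3846)
n_3 = (+0.1354, +0.9908)
n_4 = (-0.6784, +0.7347)
n_5 = (-0.9690, -0.2470)
  (0,1): δ = 123.42°  ·
  (0,2): δ = 70.42°  ·
  (0,3): δ = 10.82°  ✓
  (0,4): δ = 39.68°  ✓
  (0,5): δ = 101.26°  ·
  (1,2): δ = 127.00°  ·
  (1,3): δ = 67.40°  ·
  (1,4): δ = 16.90°  ✓
  (1,5): δ = 44.68°  ✓
  (2,3): δ = 120.40°  ·
  (2,4): δ = 69.90°  ·
  (2,5): δ = 8.32°  ✓
  (3,4): δ = 129.50°  ·
  (3,5): δ = 67.92°  ·
  (4,5): δ = 118.42°  ·
antipodal pairs: 5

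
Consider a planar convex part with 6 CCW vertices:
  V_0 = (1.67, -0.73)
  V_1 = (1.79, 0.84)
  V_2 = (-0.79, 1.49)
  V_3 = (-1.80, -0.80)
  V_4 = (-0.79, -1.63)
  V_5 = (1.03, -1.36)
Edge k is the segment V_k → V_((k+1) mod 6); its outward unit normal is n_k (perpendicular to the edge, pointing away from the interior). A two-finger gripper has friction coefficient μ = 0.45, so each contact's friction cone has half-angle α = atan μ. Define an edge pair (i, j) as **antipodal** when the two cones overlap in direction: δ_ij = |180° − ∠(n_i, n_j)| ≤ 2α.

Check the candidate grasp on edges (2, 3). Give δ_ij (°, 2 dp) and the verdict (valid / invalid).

δ = 105.61°, invalid

α = atan 0.45 = 24.23°;  2α = 48.46°
edge 2: e_2 = (-1.01, -2.29);  n_2 = (-0.9150, +0.4035)
edge 3: e_3 = (+1.01, -0.83);  n_3 = (-0.6349, -0.7726)
∠(n_2, n_3) = 74.39°
δ = |180° − 74.39°| = 105.61°
105.61° > 2α = 48.46°  →  invalid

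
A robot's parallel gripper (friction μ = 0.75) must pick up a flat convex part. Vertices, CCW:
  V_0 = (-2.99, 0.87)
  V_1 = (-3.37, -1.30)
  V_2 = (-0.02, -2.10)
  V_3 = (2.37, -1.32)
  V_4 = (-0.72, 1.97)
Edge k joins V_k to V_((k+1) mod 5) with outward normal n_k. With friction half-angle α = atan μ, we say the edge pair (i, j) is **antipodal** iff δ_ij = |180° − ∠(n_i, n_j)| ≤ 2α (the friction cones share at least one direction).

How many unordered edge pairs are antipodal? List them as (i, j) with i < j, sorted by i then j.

α = atan 0.75 = 36.87°;  2α = 73.74°
n_0 = (-0.9850, +0.1725)
n_1 = (-0.2323, -0.9727)
n_2 = (+0.3103, -0.9507)
n_3 = (+0.7289, +0.6846)
n_4 = (-0.4361, +0.8999)
  (0,1): δ = 93.50°  ·
  (0,2): δ = 61.99°  ✓
  (0,3): δ = 53.14°  ✓
  (0,4): δ = 125.79°  ·
  (1,2): δ = 148.49°  ·
  (1,3): δ = 33.36°  ✓
  (1,4): δ = 39.28°  ✓
  (2,3): δ = 64.87°  ✓
  (2,4): δ = 7.78°  ✓
  (3,4): δ = 107.35°  ·
antipodal pairs: 6

count = 6; pairs: (0,2), (0,3), (1,3), (1,4), (2,3), (2,4)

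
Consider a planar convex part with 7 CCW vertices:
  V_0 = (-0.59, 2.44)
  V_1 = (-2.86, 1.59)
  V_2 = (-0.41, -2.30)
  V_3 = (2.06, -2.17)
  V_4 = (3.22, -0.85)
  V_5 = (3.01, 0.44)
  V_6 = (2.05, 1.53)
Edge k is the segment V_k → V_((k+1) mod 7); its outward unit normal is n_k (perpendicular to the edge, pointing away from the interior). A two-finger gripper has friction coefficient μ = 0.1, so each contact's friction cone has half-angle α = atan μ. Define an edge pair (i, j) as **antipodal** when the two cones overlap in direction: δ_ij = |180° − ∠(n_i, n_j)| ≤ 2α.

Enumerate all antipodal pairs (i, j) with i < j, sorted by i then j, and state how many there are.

α = atan 0.1 = 5.71°;  2α = 11.42°
n_0 = (-0.3507, +0.9365)
n_1 = (-0.8462, -0.5329)
n_2 = (+0.0526, -0.9986)
n_3 = (+0.7512, -0.6601)
n_4 = (+0.9870, +0.1607)
n_5 = (+0.7504, +0.6609)
n_6 = (+0.3259, +0.9454)
  (0,1): δ = 78.32°  ·
  (0,2): δ = 17.52°  ·
  (0,3): δ = 28.16°  ·
  (0,4): δ = 78.72°  ·
  (0,5): δ = 110.84°  ·
  (0,6): δ = 140.45°  ·
  (1,2): δ = 119.19°  ·
  (1,3): δ = 73.51°  ·
  (1,4): δ = 22.96°  ·
  (1,5): δ = 9.17°  ✓
  (1,6): δ = 38.78°  ·
  (2,3): δ = 134.32°  ·
  (2,4): δ = 83.77°  ·
  (2,5): δ = 51.64°  ·
  (2,6): δ = 22.03°  ·
  (3,4): δ = 129.45°  ·
  (3,5): δ = 97.32°  ·
  (3,6): δ = 67.71°  ·
  (4,5): δ = 147.87°  ·
  (4,6): δ = 118.27°  ·
  (5,6): δ = 150.39°  ·
antipodal pairs: 1

count = 1; pairs: (1,5)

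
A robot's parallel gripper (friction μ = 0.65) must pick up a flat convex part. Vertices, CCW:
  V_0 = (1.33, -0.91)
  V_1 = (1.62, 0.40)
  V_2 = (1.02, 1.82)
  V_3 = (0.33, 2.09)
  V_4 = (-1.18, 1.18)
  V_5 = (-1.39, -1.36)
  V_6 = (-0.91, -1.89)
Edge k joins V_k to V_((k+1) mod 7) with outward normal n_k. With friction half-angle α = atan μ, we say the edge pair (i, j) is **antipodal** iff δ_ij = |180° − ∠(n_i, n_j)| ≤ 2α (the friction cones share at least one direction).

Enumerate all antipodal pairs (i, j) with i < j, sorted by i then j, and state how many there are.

α = atan 0.65 = 33.02°;  2α = 66.05°
n_0 = (+0.9764, -0.2161)
n_1 = (+0.9211, +0.3892)
n_2 = (+0.3644, +0.9312)
n_3 = (-0.5162, +0.8565)
n_4 = (-0.9966, +0.0824)
n_5 = (-0.7412, -0.6713)
n_6 = (+0.4008, -0.9162)
  (0,1): δ = 144.61°  ·
  (0,2): δ = 98.89°  ·
  (0,3): δ = 46.44°  ✓
  (0,4): δ = 7.76°  ✓
  (0,5): δ = 54.65°  ✓
  (0,6): δ = 126.11°  ·
  (1,2): δ = 134.28°  ·
  (1,3): δ = 81.83°  ·
  (1,4): δ = 27.63°  ✓
  (1,5): δ = 19.26°  ✓
  (1,6): δ = 90.72°  ·
  (2,3): δ = 127.55°  ·
  (2,4): δ = 73.36°  ·
  (2,5): δ = 26.46°  ✓
  (2,6): δ = 45.00°  ✓
  (3,4): δ = 125.80°  ·
  (3,5): δ = 78.91°  ·
  (3,6): δ = 7.45°  ✓
  (4,5): δ = 133.11°  ·
  (4,6): δ = 61.64°  ✓
  (5,6): δ = 108.54°  ·
antipodal pairs: 9

count = 9; pairs: (0,3), (0,4), (0,5), (1,4), (1,5), (2,5), (2,6), (3,6), (4,6)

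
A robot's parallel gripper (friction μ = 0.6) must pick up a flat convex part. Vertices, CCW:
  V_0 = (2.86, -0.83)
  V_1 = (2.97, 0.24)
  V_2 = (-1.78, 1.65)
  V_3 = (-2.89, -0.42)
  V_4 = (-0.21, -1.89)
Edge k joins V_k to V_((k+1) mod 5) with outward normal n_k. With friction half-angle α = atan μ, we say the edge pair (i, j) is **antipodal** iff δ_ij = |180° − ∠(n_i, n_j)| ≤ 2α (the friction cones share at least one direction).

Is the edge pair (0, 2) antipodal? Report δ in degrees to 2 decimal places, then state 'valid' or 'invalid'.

α = atan 0.6 = 30.96°;  2α = 61.93°
edge 0: e_0 = (+0.11, +1.07);  n_0 = (+0.9948, -0.1023)
edge 2: e_2 = (-1.11, -2.07);  n_2 = (-0.8813, +0.4726)
∠(n_0, n_2) = 157.67°
δ = |180° − 157.67°| = 22.33°
22.33° ≤ 2α = 61.93°  →  valid

δ = 22.33°, valid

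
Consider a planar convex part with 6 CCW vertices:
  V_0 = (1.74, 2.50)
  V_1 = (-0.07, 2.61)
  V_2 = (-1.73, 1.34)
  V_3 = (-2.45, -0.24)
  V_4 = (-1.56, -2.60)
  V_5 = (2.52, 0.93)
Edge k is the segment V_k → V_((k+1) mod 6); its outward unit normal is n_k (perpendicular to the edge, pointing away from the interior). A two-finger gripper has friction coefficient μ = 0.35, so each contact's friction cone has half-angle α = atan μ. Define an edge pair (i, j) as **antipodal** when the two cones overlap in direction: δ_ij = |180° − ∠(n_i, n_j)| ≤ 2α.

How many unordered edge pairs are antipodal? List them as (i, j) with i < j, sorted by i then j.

count = 3; pairs: (1,4), (2,4), (3,5)

α = atan 0.35 = 19.29°;  2α = 38.58°
n_0 = (+0.0607, +0.9982)
n_1 = (-0.6076, +0.7942)
n_2 = (-0.9100, +0.4147)
n_3 = (-0.9357, -0.3529)
n_4 = (+0.6543, -0.7562)
n_5 = (+0.8956, +0.4449)
  (0,1): δ = 139.10°  ·
  (0,2): δ = 111.02°  ·
  (0,3): δ = 65.86°  ·
  (0,4): δ = 44.34°  ·
  (0,5): δ = 119.90°  ·
  (1,2): δ = 151.92°  ·
  (1,3): δ = 106.76°  ·
  (1,4): δ = 3.45°  ✓
  (1,5): δ = 79.00°  ·
  (2,3): δ = 134.84°  ·
  (2,4): δ = 24.64°  ✓
  (2,5): δ = 50.92°  ·
  (3,4): δ = 69.80°  ·
  (3,5): δ = 5.76°  ✓
  (4,5): δ = 104.45°  ·
antipodal pairs: 3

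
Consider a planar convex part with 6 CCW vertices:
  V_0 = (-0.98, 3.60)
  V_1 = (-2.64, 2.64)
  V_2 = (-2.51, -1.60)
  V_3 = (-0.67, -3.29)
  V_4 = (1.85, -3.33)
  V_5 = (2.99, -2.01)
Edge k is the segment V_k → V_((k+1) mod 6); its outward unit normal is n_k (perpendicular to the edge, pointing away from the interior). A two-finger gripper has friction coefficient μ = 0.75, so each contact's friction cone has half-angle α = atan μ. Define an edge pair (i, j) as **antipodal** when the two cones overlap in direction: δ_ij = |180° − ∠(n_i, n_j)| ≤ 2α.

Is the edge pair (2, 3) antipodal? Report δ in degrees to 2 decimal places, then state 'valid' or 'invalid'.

α = atan 0.75 = 36.87°;  2α = 73.74°
edge 2: e_2 = (+1.84, -1.69);  n_2 = (-0.6764, -0.7365)
edge 3: e_3 = (+2.52, -0.04);  n_3 = (-0.0159, -0.9999)
∠(n_2, n_3) = 41.66°
δ = |180° − 41.66°| = 138.34°
138.34° > 2α = 73.74°  →  invalid

δ = 138.34°, invalid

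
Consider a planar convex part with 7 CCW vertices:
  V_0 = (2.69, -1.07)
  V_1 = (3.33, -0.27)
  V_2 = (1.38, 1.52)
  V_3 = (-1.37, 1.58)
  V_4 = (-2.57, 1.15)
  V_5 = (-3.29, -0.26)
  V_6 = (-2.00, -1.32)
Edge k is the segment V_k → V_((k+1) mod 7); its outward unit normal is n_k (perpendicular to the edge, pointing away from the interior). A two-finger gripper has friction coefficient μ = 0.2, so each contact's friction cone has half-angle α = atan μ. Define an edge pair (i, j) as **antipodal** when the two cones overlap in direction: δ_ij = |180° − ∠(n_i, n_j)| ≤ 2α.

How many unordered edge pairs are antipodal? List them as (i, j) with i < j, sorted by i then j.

count = 4; pairs: (0,4), (1,5), (2,6), (3,6)

α = atan 0.2 = 11.31°;  2α = 22.62°
n_0 = (+0.7809, -0.6247)
n_1 = (+0.6762, +0.7367)
n_2 = (+0.0218, +0.9998)
n_3 = (-0.3373, +0.9414)
n_4 = (-0.8906, +0.4548)
n_5 = (-0.6349, -0.7726)
n_6 = (+0.0532, -0.9986)
  (0,1): δ = 93.89°  ·
  (0,2): δ = 52.59°  ·
  (0,3): δ = 31.63°  ·
  (0,4): δ = 11.61°  ✓
  (0,5): δ = 89.25°  ·
  (0,6): δ = 131.71°  ·
  (1,2): δ = 138.70°  ·
  (1,3): δ = 117.74°  ·
  (1,4): δ = 74.50°  ·
  (1,5): δ = 3.14°  ✓
  (1,6): δ = 45.60°  ·
  (2,3): δ = 159.04°  ·
  (2,4): δ = 115.80°  ·
  (2,5): δ = 38.16°  ·
  (2,6): δ = 4.30°  ✓
  (3,4): δ = 136.76°  ·
  (3,5): δ = 59.12°  ·
  (3,6): δ = 16.66°  ✓
  (4,5): δ = 102.36°  ·
  (4,6): δ = 59.90°  ·
  (5,6): δ = 137.54°  ·
antipodal pairs: 4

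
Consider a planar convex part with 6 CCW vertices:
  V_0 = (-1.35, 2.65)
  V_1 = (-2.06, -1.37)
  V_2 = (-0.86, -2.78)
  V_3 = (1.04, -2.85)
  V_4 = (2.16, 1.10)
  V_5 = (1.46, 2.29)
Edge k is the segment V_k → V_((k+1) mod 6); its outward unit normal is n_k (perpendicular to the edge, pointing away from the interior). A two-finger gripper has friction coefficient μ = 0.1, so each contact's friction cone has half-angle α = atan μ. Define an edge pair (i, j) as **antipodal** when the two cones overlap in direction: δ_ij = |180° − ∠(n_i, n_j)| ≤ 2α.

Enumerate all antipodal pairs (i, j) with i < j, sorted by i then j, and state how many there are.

α = atan 0.1 = 5.71°;  2α = 11.42°
n_0 = (-0.9848, +0.1739)
n_1 = (-0.7615, -0.6481)
n_2 = (-0.0368, -0.9993)
n_3 = (+0.9621, -0.2728)
n_4 = (+0.8619, +0.5070)
n_5 = (+0.1271, +0.9919)
  (0,1): δ = 129.58°  ·
  (0,2): δ = 82.09°  ·
  (0,3): δ = 5.81°  ✓
  (0,4): δ = 40.48°  ·
  (0,5): δ = 92.72°  ·
  (1,2): δ = 132.51°  ·
  (1,3): δ = 56.23°  ·
  (1,4): δ = 9.93°  ✓
  (1,5): δ = 42.30°  ·
  (2,3): δ = 103.72°  ·
  (2,4): δ = 57.42°  ·
  (2,5): δ = 5.19°  ✓
  (3,4): δ = 133.70°  ·
  (3,5): δ = 81.47°  ·
  (4,5): δ = 127.77°  ·
antipodal pairs: 3

count = 3; pairs: (0,3), (1,4), (2,5)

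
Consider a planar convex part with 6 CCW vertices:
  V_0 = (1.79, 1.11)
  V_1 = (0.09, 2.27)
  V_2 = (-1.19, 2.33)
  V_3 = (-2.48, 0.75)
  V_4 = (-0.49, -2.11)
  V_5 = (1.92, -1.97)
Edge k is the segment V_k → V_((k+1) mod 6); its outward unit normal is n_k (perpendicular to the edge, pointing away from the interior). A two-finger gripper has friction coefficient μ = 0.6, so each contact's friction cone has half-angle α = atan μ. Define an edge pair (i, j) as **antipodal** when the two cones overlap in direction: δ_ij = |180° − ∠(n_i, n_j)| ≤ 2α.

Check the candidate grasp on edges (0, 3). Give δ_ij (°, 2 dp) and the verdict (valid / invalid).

α = atan 0.6 = 30.96°;  2α = 61.93°
edge 0: e_0 = (-1.70, +1.16);  n_0 = (+0.5636, +0.8260)
edge 3: e_3 = (+1.99, -2.86);  n_3 = (-0.8208, -0.5711)
∠(n_0, n_3) = 159.14°
δ = |180° − 159.14°| = 20.86°
20.86° ≤ 2α = 61.93°  →  valid

δ = 20.86°, valid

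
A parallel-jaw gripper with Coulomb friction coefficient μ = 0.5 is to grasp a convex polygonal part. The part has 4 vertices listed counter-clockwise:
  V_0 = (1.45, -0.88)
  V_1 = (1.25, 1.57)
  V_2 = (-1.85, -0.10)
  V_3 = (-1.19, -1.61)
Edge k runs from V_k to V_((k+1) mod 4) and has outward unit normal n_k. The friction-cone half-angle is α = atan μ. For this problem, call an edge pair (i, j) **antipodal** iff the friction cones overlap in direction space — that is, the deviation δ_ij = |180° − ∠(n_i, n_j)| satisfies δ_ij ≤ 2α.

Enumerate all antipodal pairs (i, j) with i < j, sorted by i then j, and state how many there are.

count = 2; pairs: (0,2), (1,3)

α = atan 0.5 = 26.57°;  2α = 53.13°
n_0 = (+0.9967, +0.0814)
n_1 = (-0.4743, +0.8804)
n_2 = (-0.9163, -0.4005)
n_3 = (+0.2665, -0.9638)
  (0,1): δ = 66.36°  ·
  (0,2): δ = 18.94°  ✓
  (0,3): δ = 100.79°  ·
  (1,2): δ = 94.70°  ·
  (1,3): δ = 12.85°  ✓
  (2,3): δ = 98.15°  ·
antipodal pairs: 2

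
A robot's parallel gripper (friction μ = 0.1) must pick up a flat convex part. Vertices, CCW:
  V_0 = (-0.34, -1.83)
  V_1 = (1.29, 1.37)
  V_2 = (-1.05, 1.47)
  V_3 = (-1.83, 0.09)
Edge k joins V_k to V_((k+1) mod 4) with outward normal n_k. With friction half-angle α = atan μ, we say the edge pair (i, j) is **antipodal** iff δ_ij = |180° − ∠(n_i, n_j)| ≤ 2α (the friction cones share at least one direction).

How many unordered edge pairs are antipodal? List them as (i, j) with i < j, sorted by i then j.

count = 1; pairs: (0,2)

α = atan 0.1 = 5.71°;  2α = 11.42°
n_0 = (+0.8911, -0.4539)
n_1 = (+0.0427, +0.9991)
n_2 = (-0.8706, +0.4921)
n_3 = (-0.7900, -0.6131)
  (0,1): δ = 65.45°  ·
  (0,2): δ = 2.48°  ✓
  (0,3): δ = 64.81°  ·
  (1,2): δ = 117.03°  ·
  (1,3): δ = 49.74°  ·
  (2,3): δ = 112.71°  ·
antipodal pairs: 1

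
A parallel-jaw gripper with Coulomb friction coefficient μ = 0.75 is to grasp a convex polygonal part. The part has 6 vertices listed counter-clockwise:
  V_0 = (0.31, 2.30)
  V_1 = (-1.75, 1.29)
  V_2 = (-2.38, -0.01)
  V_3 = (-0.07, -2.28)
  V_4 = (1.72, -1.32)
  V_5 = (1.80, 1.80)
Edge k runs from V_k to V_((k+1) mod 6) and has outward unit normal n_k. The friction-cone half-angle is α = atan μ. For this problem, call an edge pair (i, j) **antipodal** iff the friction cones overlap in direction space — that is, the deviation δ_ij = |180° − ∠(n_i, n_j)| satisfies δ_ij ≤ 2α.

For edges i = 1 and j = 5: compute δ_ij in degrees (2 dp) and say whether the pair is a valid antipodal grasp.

δ = 97.31°, invalid

α = atan 0.75 = 36.87°;  2α = 73.74°
edge 1: e_1 = (-0.63, -1.30);  n_1 = (-0.8999, +0.4361)
edge 5: e_5 = (-1.49, +0.50);  n_5 = (+0.3181, +0.9480)
∠(n_1, n_5) = 82.69°
δ = |180° − 82.69°| = 97.31°
97.31° > 2α = 73.74°  →  invalid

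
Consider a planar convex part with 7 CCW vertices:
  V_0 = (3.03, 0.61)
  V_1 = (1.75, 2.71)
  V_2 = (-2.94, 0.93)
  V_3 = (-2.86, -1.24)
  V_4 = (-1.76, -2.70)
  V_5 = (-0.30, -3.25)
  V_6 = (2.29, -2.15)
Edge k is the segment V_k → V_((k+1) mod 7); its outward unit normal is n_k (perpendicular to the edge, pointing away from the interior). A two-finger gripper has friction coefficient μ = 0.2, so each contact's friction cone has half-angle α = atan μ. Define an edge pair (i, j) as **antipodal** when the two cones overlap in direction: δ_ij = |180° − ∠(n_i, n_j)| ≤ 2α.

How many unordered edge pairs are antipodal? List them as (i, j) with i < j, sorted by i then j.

α = atan 0.2 = 11.31°;  2α = 22.62°
n_0 = (+0.8539, +0.5205)
n_1 = (-0.3548, +0.9349)
n_2 = (-0.9993, -0.0368)
n_3 = (-0.7987, -0.6017)
n_4 = (-0.3525, -0.9358)
n_5 = (+0.3909, -0.9204)
n_6 = (+0.9659, -0.2590)
  (0,1): δ = 100.58°  ·
  (0,2): δ = 29.25°  ·
  (0,3): δ = 5.63°  ✓
  (0,4): δ = 37.99°  ·
  (0,5): δ = 81.65°  ·
  (0,6): δ = 133.63°  ·
  (1,2): δ = 108.67°  ·
  (1,3): δ = 73.79°  ·
  (1,4): δ = 41.43°  ·
  (1,5): δ = 2.23°  ✓
  (1,6): δ = 54.21°  ·
  (2,3): δ = 145.12°  ·
  (2,4): δ = 112.75°  ·
  (2,5): δ = 69.10°  ·
  (2,6): δ = 17.12°  ✓
  (3,4): δ = 147.64°  ·
  (3,5): δ = 103.98°  ·
  (3,6): δ = 52.00°  ·
  (4,5): δ = 136.35°  ·
  (4,6): δ = 84.37°  ·
  (5,6): δ = 128.02°  ·
antipodal pairs: 3

count = 3; pairs: (0,3), (1,5), (2,6)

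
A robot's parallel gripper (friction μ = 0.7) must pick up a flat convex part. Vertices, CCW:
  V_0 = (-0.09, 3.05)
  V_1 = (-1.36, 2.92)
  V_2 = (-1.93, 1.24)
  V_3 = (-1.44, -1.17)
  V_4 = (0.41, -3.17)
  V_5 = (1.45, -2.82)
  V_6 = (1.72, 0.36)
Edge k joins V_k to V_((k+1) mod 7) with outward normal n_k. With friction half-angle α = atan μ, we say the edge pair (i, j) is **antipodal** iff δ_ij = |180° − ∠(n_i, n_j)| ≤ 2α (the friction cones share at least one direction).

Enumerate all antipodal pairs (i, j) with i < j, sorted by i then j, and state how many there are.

count = 9; pairs: (0,3), (0,4), (1,4), (1,5), (1,6), (2,5), (2,6), (3,5), (3,6)

α = atan 0.7 = 34.99°;  2α = 69.98°
n_0 = (-0.1018, +0.9948)
n_1 = (-0.9470, +0.3213)
n_2 = (-0.9800, -0.1992)
n_3 = (-0.7341, -0.6790)
n_4 = (+0.3190, -0.9478)
n_5 = (+0.9964, -0.0846)
n_6 = (+0.8297, +0.5583)
  (0,1): δ = 114.59°  ·
  (0,2): δ = 84.35°  ·
  (0,3): δ = 53.08°  ✓
  (0,4): δ = 12.76°  ✓
  (0,5): δ = 79.30°  ·
  (0,6): δ = 118.09°  ·
  (1,2): δ = 149.77°  ·
  (1,3): δ = 118.49°  ·
  (1,4): δ = 52.66°  ✓
  (1,5): δ = 13.89°  ✓
  (1,6): δ = 52.68°  ✓
  (2,3): δ = 148.72°  ·
  (2,4): δ = 82.89°  ·
  (2,5): δ = 16.35°  ✓
  (2,6): δ = 22.44°  ✓
  (3,4): δ = 114.17°  ·
  (3,5): δ = 47.62°  ✓
  (3,6): δ = 8.83°  ✓
  (4,5): δ = 113.45°  ·
  (4,6): δ = 74.66°  ·
  (5,6): δ = 141.21°  ·
antipodal pairs: 9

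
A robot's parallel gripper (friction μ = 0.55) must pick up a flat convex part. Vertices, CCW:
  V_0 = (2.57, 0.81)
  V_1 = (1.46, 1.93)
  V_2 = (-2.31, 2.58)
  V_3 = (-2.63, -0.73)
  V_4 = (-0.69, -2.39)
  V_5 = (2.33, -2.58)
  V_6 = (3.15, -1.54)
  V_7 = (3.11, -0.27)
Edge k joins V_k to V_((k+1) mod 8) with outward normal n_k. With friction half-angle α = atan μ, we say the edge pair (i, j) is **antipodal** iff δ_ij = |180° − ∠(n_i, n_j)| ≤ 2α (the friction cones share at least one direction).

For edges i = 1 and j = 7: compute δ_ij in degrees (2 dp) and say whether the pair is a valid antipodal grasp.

δ = 126.35°, invalid

α = atan 0.55 = 28.81°;  2α = 57.62°
edge 1: e_1 = (-3.77, +0.65);  n_1 = (+0.1699, +0.9855)
edge 7: e_7 = (-0.54, +1.08);  n_7 = (+0.8944, +0.4472)
∠(n_1, n_7) = 53.65°
δ = |180° − 53.65°| = 126.35°
126.35° > 2α = 57.62°  →  invalid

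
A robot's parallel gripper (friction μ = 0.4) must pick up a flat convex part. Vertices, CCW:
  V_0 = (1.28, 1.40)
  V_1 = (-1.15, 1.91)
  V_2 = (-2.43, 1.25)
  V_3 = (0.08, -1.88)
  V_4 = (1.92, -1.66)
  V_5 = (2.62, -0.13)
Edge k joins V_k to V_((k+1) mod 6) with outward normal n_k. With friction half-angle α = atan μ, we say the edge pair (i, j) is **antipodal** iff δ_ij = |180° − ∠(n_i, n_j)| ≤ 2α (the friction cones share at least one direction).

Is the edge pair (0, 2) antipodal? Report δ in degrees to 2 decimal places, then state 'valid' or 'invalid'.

δ = 39.42°, valid

α = atan 0.4 = 21.80°;  2α = 43.60°
edge 0: e_0 = (-2.43, +0.51);  n_0 = (+0.2054, +0.9787)
edge 2: e_2 = (+2.51, -3.13);  n_2 = (-0.7801, -0.6256)
∠(n_0, n_2) = 140.58°
δ = |180° − 140.58°| = 39.42°
39.42° ≤ 2α = 43.60°  →  valid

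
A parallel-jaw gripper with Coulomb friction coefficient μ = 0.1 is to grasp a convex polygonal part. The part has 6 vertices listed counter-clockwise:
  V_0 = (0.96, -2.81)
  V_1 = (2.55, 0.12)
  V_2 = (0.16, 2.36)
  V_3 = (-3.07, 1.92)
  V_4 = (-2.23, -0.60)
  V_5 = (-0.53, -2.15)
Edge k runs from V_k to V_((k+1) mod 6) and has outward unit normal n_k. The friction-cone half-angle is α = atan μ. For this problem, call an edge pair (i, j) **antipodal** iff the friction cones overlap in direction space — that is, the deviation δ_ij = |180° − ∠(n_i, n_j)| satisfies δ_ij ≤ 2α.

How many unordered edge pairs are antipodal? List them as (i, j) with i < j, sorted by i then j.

count = 1; pairs: (1,4)

α = atan 0.1 = 5.71°;  2α = 11.42°
n_0 = (+0.8789, -0.4770)
n_1 = (+0.6838, +0.7296)
n_2 = (-0.1350, +0.9908)
n_3 = (-0.9487, -0.3162)
n_4 = (-0.6738, -0.7390)
n_5 = (-0.4050, -0.9143)
  (0,1): δ = 104.66°  ·
  (0,2): δ = 53.76°  ·
  (0,3): δ = 46.92°  ·
  (0,4): δ = 76.13°  ·
  (0,5): δ = 94.60°  ·
  (1,2): δ = 129.10°  ·
  (1,3): δ = 28.42°  ·
  (1,4): δ = 0.79°  ✓
  (1,5): δ = 19.25°  ·
  (2,3): δ = 79.32°  ·
  (2,4): δ = 50.11°  ·
  (2,5): δ = 31.65°  ·
  (3,4): δ = 150.79°  ·
  (3,5): δ = 132.33°  ·
  (4,5): δ = 161.53°  ·
antipodal pairs: 1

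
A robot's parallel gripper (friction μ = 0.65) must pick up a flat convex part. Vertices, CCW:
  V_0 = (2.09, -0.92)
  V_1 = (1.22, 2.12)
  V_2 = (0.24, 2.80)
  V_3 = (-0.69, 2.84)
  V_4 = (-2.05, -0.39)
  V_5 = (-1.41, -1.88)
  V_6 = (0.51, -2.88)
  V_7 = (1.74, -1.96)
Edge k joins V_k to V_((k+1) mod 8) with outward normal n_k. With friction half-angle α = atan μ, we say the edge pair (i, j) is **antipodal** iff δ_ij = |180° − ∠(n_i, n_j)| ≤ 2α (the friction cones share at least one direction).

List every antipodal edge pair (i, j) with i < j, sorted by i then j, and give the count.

count = 11; pairs: (0,3), (0,4), (0,5), (1,4), (1,5), (2,4), (2,5), (2,6), (3,6), (3,7), (4,7)

α = atan 0.65 = 33.02°;  2α = 66.05°
n_0 = (+0.9614, +0.2751)
n_1 = (+0.5701, +0.8216)
n_2 = (+0.0430, +0.9991)
n_3 = (-0.9216, +0.3881)
n_4 = (-0.9188, -0.3947)
n_5 = (-0.4619, -0.8869)
n_6 = (+0.5990, -0.8008)
n_7 = (+0.9478, -0.3190)
  (0,1): δ = 140.73°  ·
  (0,2): δ = 108.43°  ·
  (0,3): δ = 38.80°  ✓
  (0,4): δ = 7.27°  ✓
  (0,5): δ = 46.52°  ✓
  (0,6): δ = 110.83°  ·
  (0,7): δ = 145.43°  ·
  (1,2): δ = 147.71°  ·
  (1,3): δ = 78.08°  ·
  (1,4): δ = 32.00°  ✓
  (1,5): δ = 7.24°  ✓
  (1,6): δ = 71.55°  ·
  (1,7): δ = 106.16°  ·
  (2,3): δ = 110.37°  ·
  (2,4): δ = 64.29°  ✓
  (2,5): δ = 25.05°  ✓
  (2,6): δ = 39.26°  ✓
  (2,7): δ = 73.86°  ·
  (3,4): δ = 133.92°  ·
  (3,5): δ = 94.68°  ·
  (3,6): δ = 30.37°  ✓
  (3,7): δ = 4.23°  ✓
  (4,5): δ = 140.76°  ·
  (4,6): δ = 76.45°  ·
  (4,7): δ = 41.85°  ✓
  (5,6): δ = 115.69°  ·
  (5,7): δ = 81.09°  ·
  (6,7): δ = 145.40°  ·
antipodal pairs: 11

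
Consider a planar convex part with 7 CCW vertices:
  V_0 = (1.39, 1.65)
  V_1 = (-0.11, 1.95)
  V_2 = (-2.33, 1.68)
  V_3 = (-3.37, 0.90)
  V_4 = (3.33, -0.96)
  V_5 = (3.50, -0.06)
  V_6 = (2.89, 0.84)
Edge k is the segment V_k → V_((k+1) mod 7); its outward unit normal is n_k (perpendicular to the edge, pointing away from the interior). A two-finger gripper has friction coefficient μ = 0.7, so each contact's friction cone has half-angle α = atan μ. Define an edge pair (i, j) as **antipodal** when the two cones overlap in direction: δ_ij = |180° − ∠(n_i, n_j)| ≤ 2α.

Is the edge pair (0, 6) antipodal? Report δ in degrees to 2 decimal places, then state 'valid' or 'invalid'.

δ = 162.94°, invalid

α = atan 0.7 = 34.99°;  2α = 69.98°
edge 0: e_0 = (-1.50, +0.30);  n_0 = (+0.1961, +0.9806)
edge 6: e_6 = (-1.50, +0.81);  n_6 = (+0.4751, +0.8799)
∠(n_0, n_6) = 17.06°
δ = |180° − 17.06°| = 162.94°
162.94° > 2α = 69.98°  →  invalid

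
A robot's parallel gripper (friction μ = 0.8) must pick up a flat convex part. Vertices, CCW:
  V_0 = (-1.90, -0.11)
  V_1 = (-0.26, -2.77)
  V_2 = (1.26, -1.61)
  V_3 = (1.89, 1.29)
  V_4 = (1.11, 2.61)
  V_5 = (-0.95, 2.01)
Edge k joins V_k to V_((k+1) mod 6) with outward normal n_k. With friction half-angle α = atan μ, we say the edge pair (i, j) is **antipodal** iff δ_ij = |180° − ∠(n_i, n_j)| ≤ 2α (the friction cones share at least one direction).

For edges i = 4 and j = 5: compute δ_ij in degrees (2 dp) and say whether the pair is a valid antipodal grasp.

δ = 130.38°, invalid

α = atan 0.8 = 38.66°;  2α = 77.32°
edge 4: e_4 = (-2.06, -0.60);  n_4 = (-0.2796, +0.9601)
edge 5: e_5 = (-0.95, -2.12);  n_5 = (-0.9126, +0.4089)
∠(n_4, n_5) = 49.62°
δ = |180° − 49.62°| = 130.38°
130.38° > 2α = 77.32°  →  invalid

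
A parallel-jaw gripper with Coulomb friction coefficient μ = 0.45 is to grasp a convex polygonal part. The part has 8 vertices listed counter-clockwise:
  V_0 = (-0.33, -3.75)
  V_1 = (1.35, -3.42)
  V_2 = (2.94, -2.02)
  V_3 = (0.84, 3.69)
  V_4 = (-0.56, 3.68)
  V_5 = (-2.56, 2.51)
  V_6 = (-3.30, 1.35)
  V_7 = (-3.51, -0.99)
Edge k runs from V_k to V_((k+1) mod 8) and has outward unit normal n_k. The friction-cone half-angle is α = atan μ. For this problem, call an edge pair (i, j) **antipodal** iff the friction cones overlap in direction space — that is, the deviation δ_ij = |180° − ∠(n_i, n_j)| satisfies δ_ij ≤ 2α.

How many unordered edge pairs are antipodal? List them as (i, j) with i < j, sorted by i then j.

count = 10; pairs: (0,3), (0,4), (0,5), (1,3), (1,4), (1,5), (1,6), (2,6), (2,7), (3,7)

α = atan 0.45 = 24.23°;  2α = 48.46°
n_0 = (+0.1927, -0.9812)
n_1 = (+0.6608, -0.7505)
n_2 = (+0.9385, +0.3452)
n_3 = (-0.0071, +1.0000)
n_4 = (-0.5049, +0.8632)
n_5 = (-0.8431, +0.5378)
n_6 = (-0.9960, +0.0894)
n_7 = (-0.6555, -0.7552)
  (0,1): δ = 149.75°  ·
  (0,2): δ = 80.92°  ·
  (0,3): δ = 10.70°  ✓
  (0,4): δ = 19.21°  ✓
  (0,5): δ = 46.35°  ✓
  (0,6): δ = 73.76°  ·
  (0,7): δ = 127.93°  ·
  (1,2): δ = 111.17°  ·
  (1,3): δ = 40.95°  ✓
  (1,4): δ = 11.04°  ✓
  (1,5): δ = 16.10°  ✓
  (1,6): δ = 43.51°  ✓
  (1,7): δ = 97.68°  ·
  (2,3): δ = 109.78°  ·
  (2,4): δ = 79.86°  ·
  (2,5): δ = 52.73°  ·
  (2,6): δ = 25.32°  ✓
  (2,7): δ = 28.85°  ✓
  (3,4): δ = 150.08°  ·
  (3,5): δ = 122.94°  ·
  (3,6): δ = 95.54°  ·
  (3,7): δ = 41.36°  ✓
  (4,5): δ = 152.86°  ·
  (4,6): δ = 125.46°  ·
  (4,7): δ = 71.28°  ·
  (5,6): δ = 152.59°  ·
  (5,7): δ = 98.42°  ·
  (6,7): δ = 125.83°  ·
antipodal pairs: 10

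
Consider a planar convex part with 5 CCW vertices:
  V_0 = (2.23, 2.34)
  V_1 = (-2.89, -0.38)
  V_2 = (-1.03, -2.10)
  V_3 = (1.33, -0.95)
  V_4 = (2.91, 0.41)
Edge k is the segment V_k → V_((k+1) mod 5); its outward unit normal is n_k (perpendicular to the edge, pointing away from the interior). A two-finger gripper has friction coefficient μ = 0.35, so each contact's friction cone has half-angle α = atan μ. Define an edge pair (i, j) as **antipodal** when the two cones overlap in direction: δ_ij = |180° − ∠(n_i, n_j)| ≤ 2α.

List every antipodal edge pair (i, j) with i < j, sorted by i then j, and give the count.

α = atan 0.35 = 19.29°;  2α = 38.58°
n_0 = (-0.4692, +0.8831)
n_1 = (-0.6789, -0.7342)
n_2 = (+0.4380, -0.8990)
n_3 = (+0.6524, -0.7579)
n_4 = (+0.9432, +0.3323)
  (0,1): δ = 70.74°  ·
  (0,2): δ = 2.00°  ✓
  (0,3): δ = 12.74°  ✓
  (0,4): δ = 81.43°  ·
  (1,2): δ = 111.26°  ·
  (1,3): δ = 96.52°  ·
  (1,4): δ = 27.83°  ✓
  (2,3): δ = 165.26°  ·
  (2,4): δ = 96.57°  ·
  (3,4): δ = 111.31°  ·
antipodal pairs: 3

count = 3; pairs: (0,2), (0,3), (1,4)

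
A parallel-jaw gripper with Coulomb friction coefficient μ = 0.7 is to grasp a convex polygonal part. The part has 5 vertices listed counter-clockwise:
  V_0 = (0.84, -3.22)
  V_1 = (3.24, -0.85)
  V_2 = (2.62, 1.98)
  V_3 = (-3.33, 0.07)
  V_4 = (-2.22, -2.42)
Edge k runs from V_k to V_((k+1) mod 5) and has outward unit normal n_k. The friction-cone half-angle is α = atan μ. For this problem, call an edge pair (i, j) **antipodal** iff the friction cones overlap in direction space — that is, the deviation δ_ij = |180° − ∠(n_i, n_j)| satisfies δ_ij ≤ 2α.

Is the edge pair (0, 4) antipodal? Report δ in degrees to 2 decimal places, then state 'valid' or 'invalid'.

δ = 120.71°, invalid

α = atan 0.7 = 34.99°;  2α = 69.98°
edge 0: e_0 = (+2.40, +2.37);  n_0 = (+0.7026, -0.7115)
edge 4: e_4 = (+3.06, -0.80);  n_4 = (-0.2529, -0.9675)
∠(n_0, n_4) = 59.29°
δ = |180° − 59.29°| = 120.71°
120.71° > 2α = 69.98°  →  invalid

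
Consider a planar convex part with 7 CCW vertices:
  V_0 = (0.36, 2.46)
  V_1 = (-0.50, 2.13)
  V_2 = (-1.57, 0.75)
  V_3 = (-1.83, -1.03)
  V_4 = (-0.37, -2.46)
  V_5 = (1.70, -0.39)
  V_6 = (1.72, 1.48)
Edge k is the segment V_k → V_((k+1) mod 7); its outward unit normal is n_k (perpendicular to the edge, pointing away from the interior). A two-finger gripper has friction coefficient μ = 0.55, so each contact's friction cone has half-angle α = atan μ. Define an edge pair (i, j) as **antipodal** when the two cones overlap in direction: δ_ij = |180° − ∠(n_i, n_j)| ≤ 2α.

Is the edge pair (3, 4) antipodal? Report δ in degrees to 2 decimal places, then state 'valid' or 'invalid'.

δ = 90.59°, invalid

α = atan 0.55 = 28.81°;  2α = 57.62°
edge 3: e_3 = (+1.46, -1.43);  n_3 = (-0.6997, -0.7144)
edge 4: e_4 = (+2.07, +2.07);  n_4 = (+0.7071, -0.7071)
∠(n_3, n_4) = 89.41°
δ = |180° − 89.41°| = 90.59°
90.59° > 2α = 57.62°  →  invalid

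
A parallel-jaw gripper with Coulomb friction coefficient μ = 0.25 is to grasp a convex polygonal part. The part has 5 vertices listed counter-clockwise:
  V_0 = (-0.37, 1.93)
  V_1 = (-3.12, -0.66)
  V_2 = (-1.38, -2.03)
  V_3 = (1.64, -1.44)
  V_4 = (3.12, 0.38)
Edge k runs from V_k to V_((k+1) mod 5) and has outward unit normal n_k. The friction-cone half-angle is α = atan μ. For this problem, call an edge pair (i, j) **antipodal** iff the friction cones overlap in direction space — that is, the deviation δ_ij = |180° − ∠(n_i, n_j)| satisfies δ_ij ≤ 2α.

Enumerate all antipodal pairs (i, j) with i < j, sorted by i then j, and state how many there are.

α = atan 0.25 = 14.04°;  2α = 28.07°
n_0 = (-0.6856, +0.7280)
n_1 = (-0.6186, -0.7857)
n_2 = (+0.1917, -0.9814)
n_3 = (+0.7759, -0.6309)
n_4 = (+0.4059, +0.9139)
  (0,1): δ = 81.50°  ·
  (0,2): δ = 32.23°  ·
  (0,3): δ = 7.60°  ✓
  (0,4): δ = 112.77°  ·
  (1,2): δ = 130.73°  ·
  (1,3): δ = 90.90°  ·
  (1,4): δ = 14.27°  ✓
  (2,3): δ = 140.17°  ·
  (2,4): δ = 35.00°  ·
  (3,4): δ = 74.83°  ·
antipodal pairs: 2

count = 2; pairs: (0,3), (1,4)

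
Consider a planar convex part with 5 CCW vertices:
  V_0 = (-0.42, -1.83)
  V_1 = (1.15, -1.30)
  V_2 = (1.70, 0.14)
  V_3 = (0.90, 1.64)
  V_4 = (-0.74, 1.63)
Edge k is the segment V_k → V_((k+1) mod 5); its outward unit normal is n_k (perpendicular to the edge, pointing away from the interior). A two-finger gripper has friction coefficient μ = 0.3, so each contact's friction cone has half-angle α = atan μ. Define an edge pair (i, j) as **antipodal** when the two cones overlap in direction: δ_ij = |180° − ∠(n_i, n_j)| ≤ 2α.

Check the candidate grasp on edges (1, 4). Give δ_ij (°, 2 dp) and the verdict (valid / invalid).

δ = 26.19°, valid

α = atan 0.3 = 16.70°;  2α = 33.40°
edge 1: e_1 = (+0.55, +1.44);  n_1 = (+0.9342, -0.3568)
edge 4: e_4 = (+0.32, -3.46);  n_4 = (-0.9958, -0.0921)
∠(n_1, n_4) = 153.81°
δ = |180° − 153.81°| = 26.19°
26.19° ≤ 2α = 33.40°  →  valid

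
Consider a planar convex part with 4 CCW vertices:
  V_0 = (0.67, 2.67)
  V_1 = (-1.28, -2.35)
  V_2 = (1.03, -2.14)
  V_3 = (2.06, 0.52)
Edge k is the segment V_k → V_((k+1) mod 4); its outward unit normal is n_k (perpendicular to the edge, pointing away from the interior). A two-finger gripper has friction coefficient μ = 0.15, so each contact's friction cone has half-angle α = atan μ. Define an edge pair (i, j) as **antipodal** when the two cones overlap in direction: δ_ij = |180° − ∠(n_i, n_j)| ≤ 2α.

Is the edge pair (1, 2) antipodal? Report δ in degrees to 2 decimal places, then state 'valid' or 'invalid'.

α = atan 0.15 = 8.53°;  2α = 17.06°
edge 1: e_1 = (+2.31, +0.21);  n_1 = (+0.0905, -0.9959)
edge 2: e_2 = (+1.03, +2.66);  n_2 = (+0.9325, -0.3611)
∠(n_1, n_2) = 63.64°
δ = |180° − 63.64°| = 116.36°
116.36° > 2α = 17.06°  →  invalid

δ = 116.36°, invalid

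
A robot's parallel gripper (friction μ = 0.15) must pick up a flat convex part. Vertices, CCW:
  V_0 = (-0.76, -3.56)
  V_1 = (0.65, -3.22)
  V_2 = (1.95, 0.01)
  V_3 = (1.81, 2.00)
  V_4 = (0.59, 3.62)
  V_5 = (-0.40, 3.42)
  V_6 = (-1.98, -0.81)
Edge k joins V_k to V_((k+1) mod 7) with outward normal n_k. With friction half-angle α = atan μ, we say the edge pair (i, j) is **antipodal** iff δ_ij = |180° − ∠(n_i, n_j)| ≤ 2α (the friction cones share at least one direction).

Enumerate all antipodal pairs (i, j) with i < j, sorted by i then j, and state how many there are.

count = 3; pairs: (0,4), (1,5), (3,6)

α = atan 0.15 = 8.53°;  2α = 17.06°
n_0 = (+0.2344, -0.9721)
n_1 = (+0.9277, -0.3734)
n_2 = (+0.9975, +0.0702)
n_3 = (+0.7988, +0.6016)
n_4 = (-0.1980, +0.9802)
n_5 = (-0.9368, +0.3499)
n_6 = (-0.9141, -0.4055)
  (0,1): δ = 125.48°  ·
  (0,2): δ = 99.53°  ·
  (0,3): δ = 66.57°  ·
  (0,4): δ = 2.14°  ✓
  (0,5): δ = 55.96°  ·
  (0,6): δ = 100.37°  ·
  (1,2): δ = 154.05°  ·
  (1,3): δ = 121.09°  ·
  (1,4): δ = 56.66°  ·
  (1,5): δ = 1.44°  ✓
  (1,6): δ = 45.85°  ·
  (2,3): δ = 147.04°  ·
  (2,4): δ = 82.60°  ·
  (2,5): δ = 24.51°  ·
  (2,6): δ = 19.90°  ·
  (3,4): δ = 115.56°  ·
  (3,5): δ = 57.46°  ·
  (3,6): δ = 13.06°  ✓
  (4,5): δ = 121.90°  ·
  (4,6): δ = 77.50°  ·
  (5,6): δ = 135.59°  ·
antipodal pairs: 3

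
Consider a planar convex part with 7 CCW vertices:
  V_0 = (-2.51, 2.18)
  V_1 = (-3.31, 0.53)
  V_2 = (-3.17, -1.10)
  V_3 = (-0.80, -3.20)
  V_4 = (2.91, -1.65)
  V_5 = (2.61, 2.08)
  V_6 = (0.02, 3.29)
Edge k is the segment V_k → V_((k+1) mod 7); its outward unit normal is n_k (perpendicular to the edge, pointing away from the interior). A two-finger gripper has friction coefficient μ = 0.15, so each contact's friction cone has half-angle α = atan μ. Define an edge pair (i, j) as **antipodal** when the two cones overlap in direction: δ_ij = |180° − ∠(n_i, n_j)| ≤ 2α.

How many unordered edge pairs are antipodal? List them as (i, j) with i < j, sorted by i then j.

count = 3; pairs: (1,4), (2,5), (3,6)

α = atan 0.15 = 8.53°;  2α = 17.06°
n_0 = (-0.8998, +0.4363)
n_1 = (-0.9963, -0.0856)
n_2 = (-0.6632, -0.7485)
n_3 = (+0.3855, -0.9227)
n_4 = (+0.9968, +0.0802)
n_5 = (+0.4233, +0.9060)
n_6 = (-0.4018, +0.9157)
  (0,1): δ = 149.22°  ·
  (0,2): δ = 105.68°  ·
  (0,3): δ = 41.46°  ·
  (0,4): δ = 30.46°  ·
  (0,5): δ = 90.83°  ·
  (0,6): δ = 139.56°  ·
  (1,2): δ = 136.45°  ·
  (1,3): δ = 72.23°  ·
  (1,4): δ = 0.31°  ✓
  (1,5): δ = 60.05°  ·
  (1,6): δ = 108.78°  ·
  (2,3): δ = 115.78°  ·
  (2,4): δ = 43.86°  ·
  (2,5): δ = 16.50°  ✓
  (2,6): δ = 65.23°  ·
  (3,4): δ = 108.08°  ·
  (3,5): δ = 47.72°  ·
  (3,6): δ = 1.01°  ✓
  (4,5): δ = 119.64°  ·
  (4,6): δ = 70.91°  ·
  (5,6): δ = 131.27°  ·
antipodal pairs: 3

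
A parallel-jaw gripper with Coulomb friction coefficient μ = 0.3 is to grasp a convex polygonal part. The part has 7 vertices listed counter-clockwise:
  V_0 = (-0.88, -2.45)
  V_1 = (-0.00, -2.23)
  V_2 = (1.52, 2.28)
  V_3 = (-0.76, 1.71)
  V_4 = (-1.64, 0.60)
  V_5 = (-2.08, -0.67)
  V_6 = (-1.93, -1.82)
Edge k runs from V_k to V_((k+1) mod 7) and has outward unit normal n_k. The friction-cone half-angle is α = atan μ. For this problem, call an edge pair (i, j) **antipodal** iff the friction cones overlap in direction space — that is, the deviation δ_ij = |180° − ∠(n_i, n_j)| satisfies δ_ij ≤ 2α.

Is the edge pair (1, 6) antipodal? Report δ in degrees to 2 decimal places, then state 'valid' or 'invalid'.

δ = 77.66°, invalid

α = atan 0.3 = 16.70°;  2α = 33.40°
edge 1: e_1 = (+1.52, +4.51);  n_1 = (+0.9476, -0.3194)
edge 6: e_6 = (+1.05, -0.63);  n_6 = (-0.5145, -0.8575)
∠(n_1, n_6) = 102.34°
δ = |180° − 102.34°| = 77.66°
77.66° > 2α = 33.40°  →  invalid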